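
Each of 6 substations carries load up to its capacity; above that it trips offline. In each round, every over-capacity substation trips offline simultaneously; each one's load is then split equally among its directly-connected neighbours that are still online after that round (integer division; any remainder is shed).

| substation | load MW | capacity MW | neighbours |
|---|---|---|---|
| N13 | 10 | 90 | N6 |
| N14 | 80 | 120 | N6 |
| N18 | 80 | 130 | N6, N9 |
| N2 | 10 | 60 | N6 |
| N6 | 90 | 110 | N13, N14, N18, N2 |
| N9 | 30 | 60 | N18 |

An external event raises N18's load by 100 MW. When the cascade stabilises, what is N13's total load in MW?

70

Round 1 — N18 at 180 > 130. N18 trips offline.
  N18 sheds 180 MW to N6, N9: 90 each.
    N6: 90+90 = 180 > 110
    N9: 30+90 = 120 > 60
Round 2 — N6, N9 trip offline.
  N6 sheds 180 MW to N13, N14, N2: 60 each.
    N13: 10+60 = 70 ≤ 90
    N14: 80+60 = 140 > 120
    N2: 10+60 = 70 > 60
  N9 sheds 120 MW: no online neighbours, lost.
Round 3 — N14, N2 trip offline.
  N14 sheds 140 MW: no online neighbours, lost.
  N2 sheds 70 MW: no online neighbours, lost.
No further trips.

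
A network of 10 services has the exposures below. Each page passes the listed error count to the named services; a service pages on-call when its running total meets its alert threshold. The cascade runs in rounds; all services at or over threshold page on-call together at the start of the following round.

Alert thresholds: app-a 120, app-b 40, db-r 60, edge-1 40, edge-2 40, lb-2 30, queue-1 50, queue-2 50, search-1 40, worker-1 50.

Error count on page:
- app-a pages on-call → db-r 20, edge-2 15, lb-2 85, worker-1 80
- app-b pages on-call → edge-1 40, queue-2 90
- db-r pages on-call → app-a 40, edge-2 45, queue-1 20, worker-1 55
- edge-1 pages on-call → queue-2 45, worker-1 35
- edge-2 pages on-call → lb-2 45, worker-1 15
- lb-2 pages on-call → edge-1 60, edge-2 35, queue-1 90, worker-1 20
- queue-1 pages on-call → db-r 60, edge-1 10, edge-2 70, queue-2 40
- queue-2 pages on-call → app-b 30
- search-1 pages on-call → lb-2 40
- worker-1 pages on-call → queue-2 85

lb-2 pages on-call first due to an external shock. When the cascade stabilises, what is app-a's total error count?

40

Round 1 — lb-2 pages on-call (initial).
  edge-1: +60 → 60 ≥ 40
  edge-2: +35 → 35 < 40
  queue-1: +90 → 90 ≥ 50
  worker-1: +20 → 20 < 50
Round 2 — edge-1, queue-1 page on-call.
  db-r: +60 → 60 ≥ 60
  edge-2: +70 → 105 ≥ 40
  queue-2: +45+40 → 85 ≥ 50
  worker-1: +35 → 55 ≥ 50
Round 3 — db-r, edge-2, queue-2, worker-1 page on-call.
  app-a: +40 → 40 < 120
  app-b: +30 → 30 < 40
No further pages.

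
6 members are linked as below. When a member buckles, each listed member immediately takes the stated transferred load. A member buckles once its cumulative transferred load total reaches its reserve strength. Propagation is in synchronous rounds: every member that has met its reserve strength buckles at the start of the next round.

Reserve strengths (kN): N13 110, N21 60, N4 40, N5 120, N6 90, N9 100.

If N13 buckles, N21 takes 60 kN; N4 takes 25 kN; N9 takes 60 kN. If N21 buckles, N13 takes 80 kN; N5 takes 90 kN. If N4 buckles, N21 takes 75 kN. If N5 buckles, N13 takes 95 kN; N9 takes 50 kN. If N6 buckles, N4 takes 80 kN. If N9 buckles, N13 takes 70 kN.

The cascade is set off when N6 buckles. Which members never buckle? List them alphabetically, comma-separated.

Round 1 — N6 buckles (initial).
  N4: +80 → 80 ≥ 40
Round 2 — N4 buckles.
  N21: +75 → 75 ≥ 60
Round 3 — N21 buckles.
  N13: +80 → 80 < 110
  N5: +90 → 90 < 120
No further bucklings.

N13, N5, N9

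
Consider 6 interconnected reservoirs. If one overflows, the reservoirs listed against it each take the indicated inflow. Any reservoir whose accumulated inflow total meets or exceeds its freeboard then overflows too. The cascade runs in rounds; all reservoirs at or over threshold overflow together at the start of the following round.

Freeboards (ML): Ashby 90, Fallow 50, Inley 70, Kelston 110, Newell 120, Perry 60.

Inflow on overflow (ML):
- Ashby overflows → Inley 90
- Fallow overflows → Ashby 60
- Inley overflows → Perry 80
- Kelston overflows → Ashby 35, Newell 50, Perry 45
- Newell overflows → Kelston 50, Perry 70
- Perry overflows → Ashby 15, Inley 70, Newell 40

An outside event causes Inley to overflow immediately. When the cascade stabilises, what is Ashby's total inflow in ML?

15

Round 1 — Inley overflows (initial).
  Perry: +80 → 80 ≥ 60
Round 2 — Perry overflows.
  Ashby: +15 → 15 < 90
  Newell: +40 → 40 < 120
No further overflows.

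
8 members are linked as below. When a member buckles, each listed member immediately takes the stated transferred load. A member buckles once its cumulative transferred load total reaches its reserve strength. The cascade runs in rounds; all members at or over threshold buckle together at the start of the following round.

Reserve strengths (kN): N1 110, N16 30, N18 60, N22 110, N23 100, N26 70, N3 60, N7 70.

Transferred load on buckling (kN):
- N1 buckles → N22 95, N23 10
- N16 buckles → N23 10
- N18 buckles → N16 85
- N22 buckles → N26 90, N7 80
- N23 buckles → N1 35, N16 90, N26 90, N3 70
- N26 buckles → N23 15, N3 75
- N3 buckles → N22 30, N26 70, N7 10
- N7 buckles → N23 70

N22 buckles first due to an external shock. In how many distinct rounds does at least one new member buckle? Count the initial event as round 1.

Round 1 — N22 buckles (initial).
  N26: +90 → 90 ≥ 70
  N7: +80 → 80 ≥ 70
Round 2 — N26, N7 buckle.
  N23: +15+70 → 85 < 100
  N3: +75 → 75 ≥ 60
Round 3 — N3 buckles.
No further bucklings.

3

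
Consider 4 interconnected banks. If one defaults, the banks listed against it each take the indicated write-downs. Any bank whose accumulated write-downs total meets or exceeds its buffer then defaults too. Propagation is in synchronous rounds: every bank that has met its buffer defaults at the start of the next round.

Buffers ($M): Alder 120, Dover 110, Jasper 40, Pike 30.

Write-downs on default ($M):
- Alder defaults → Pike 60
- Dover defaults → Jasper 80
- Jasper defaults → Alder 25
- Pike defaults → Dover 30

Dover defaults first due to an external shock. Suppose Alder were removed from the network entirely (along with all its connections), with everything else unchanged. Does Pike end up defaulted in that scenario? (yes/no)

no

With Alder removed:
Round 1 — Dover defaults (initial).
  Jasper: +80 → 80 ≥ 40
Round 2 — Jasper defaults.
No further defaults.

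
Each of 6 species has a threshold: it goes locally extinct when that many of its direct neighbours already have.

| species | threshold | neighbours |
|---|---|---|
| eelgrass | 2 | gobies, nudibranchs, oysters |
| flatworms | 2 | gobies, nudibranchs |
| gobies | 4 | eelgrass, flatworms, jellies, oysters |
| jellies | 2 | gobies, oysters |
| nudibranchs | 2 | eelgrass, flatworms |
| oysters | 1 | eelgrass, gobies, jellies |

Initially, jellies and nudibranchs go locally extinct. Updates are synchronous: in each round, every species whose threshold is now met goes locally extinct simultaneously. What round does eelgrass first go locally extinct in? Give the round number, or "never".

3

Round 1 — jellies, nudibranchs go locally extinct (initial).
Round 2 — checking thresholds:
  eelgrass: 1 of 3 neighbours < 2, holds.
  flatworms: 1 of 2 neighbours < 2, holds.
  gobies: 1 of 4 neighbours < 4, holds.
  oysters: 1 of 3 neighbours ≥ 1, goes locally extinct.
Round 3 — checking thresholds:
  eelgrass: 2 of 3 neighbours ≥ 2, goes locally extinct.
  flatworms: 1 of 2 neighbours < 2, holds.
  gobies: 2 of 4 neighbours < 4, holds.
Round 4 — no new extinctions; cascade stops.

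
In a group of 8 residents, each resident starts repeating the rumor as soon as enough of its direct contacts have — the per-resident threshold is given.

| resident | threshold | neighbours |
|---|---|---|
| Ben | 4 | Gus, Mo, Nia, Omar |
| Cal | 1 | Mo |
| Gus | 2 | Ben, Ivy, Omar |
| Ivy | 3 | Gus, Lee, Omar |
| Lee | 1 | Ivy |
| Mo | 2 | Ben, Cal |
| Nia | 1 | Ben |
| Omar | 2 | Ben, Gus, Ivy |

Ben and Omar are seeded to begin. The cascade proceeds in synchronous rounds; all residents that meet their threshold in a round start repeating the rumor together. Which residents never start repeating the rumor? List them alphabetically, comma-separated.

Round 1 — Ben, Omar start repeating the rumor (initial).
Round 2 — checking thresholds:
  Gus: 2 of 3 neighbours ≥ 2, starts repeating the rumor.
  Ivy: 1 of 3 neighbours < 3, holds.
  Mo: 1 of 2 neighbours < 2, holds.
  Nia: 1 of 1 neighbours ≥ 1, starts repeating the rumor.
Round 3 — no new spreads; cascade stops.

Cal, Ivy, Lee, Mo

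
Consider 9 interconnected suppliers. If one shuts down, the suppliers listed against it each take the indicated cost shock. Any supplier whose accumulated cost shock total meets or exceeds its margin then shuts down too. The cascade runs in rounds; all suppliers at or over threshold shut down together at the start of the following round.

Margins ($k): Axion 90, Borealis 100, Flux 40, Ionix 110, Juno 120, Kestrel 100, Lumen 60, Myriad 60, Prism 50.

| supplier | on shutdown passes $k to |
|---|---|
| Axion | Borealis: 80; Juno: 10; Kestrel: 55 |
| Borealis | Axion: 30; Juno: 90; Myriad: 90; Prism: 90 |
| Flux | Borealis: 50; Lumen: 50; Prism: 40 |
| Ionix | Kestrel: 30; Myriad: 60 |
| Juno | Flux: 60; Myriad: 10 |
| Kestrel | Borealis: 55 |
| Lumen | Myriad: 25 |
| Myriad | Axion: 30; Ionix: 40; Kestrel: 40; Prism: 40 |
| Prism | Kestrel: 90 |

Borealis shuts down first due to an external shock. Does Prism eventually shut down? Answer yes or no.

yes

Round 1 — Borealis shuts down (initial).
  Axion: +30 → 30 < 90
  Juno: +90 → 90 < 120
  Myriad: +90 → 90 ≥ 60
  Prism: +90 → 90 ≥ 50
Round 2 — Myriad, Prism shut down.
  Axion: +30 → 60 < 90
  Ionix: +40 → 40 < 110
  Kestrel: +40+90 → 130 ≥ 100
Round 3 — Kestrel shuts down.
No further shutdowns.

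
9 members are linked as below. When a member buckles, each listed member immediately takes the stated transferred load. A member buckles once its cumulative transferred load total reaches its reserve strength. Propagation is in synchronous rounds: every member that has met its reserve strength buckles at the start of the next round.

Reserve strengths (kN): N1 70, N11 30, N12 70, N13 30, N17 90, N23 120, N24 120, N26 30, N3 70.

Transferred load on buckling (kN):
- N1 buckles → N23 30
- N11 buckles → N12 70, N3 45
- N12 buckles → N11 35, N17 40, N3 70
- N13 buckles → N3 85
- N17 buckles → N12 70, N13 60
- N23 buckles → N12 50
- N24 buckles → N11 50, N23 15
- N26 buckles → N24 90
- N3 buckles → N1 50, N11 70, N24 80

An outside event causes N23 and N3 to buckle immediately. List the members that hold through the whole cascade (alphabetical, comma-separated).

Round 1 — N23, N3 buckle (initial).
  N1: +50 → 50 < 70
  N11: +70 → 70 ≥ 30
  N12: +50 → 50 < 70
  N24: +80 → 80 < 120
Round 2 — N11 buckles.
  N12: +70 → 120 ≥ 70
Round 3 — N12 buckles.
  N17: +40 → 40 < 90
No further bucklings.

N1, N13, N17, N24, N26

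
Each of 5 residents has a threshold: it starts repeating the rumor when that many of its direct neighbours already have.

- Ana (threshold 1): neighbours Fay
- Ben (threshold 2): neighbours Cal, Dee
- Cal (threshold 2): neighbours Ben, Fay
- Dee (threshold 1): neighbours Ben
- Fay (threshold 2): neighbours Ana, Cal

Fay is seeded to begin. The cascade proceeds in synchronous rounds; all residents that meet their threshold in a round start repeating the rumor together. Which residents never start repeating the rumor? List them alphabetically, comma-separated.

Round 1 — Fay starts repeating the rumor (initial).
Round 2 — checking thresholds:
  Ana: 1 of 1 neighbours ≥ 1, starts repeating the rumor.
  Cal: 1 of 2 neighbours < 2, not yet.
Round 3 — no new spreads; cascade stops.

Ben, Cal, Dee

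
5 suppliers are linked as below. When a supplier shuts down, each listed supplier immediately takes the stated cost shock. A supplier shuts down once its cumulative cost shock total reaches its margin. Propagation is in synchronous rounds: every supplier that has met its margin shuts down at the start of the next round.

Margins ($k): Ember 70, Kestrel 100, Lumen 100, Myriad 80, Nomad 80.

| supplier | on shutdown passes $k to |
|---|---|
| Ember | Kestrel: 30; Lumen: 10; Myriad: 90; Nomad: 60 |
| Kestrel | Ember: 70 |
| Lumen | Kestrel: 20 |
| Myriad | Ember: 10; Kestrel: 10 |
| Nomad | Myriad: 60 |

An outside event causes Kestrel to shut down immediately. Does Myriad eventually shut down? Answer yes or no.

yes

Round 1 — Kestrel shuts down (initial).
  Ember: +70 → 70 ≥ 70
Round 2 — Ember shuts down.
  Lumen: +10 → 10 < 100
  Myriad: +90 → 90 ≥ 80
  Nomad: +60 → 60 < 80
Round 3 — Myriad shuts down.
No further shutdowns.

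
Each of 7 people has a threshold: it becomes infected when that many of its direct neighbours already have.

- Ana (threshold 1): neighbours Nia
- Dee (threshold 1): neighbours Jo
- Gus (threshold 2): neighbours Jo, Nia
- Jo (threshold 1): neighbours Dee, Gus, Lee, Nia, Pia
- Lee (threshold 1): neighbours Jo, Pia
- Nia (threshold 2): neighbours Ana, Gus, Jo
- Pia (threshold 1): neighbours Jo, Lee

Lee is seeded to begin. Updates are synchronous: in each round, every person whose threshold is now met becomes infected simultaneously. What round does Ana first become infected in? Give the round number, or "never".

Round 1 — Lee becomes infected (initial).
Round 2 — checking thresholds:
  Jo: 1 of 5 neighbours ≥ 1, becomes infected.
  Pia: 1 of 2 neighbours ≥ 1, becomes infected.
Round 3 — checking thresholds:
  Dee: 1 of 1 neighbours ≥ 1, becomes infected.
  Gus: 1 of 2 neighbours < 2, holds.
  Nia: 1 of 3 neighbours < 2, holds.
Round 4 — no new infections; cascade stops.

never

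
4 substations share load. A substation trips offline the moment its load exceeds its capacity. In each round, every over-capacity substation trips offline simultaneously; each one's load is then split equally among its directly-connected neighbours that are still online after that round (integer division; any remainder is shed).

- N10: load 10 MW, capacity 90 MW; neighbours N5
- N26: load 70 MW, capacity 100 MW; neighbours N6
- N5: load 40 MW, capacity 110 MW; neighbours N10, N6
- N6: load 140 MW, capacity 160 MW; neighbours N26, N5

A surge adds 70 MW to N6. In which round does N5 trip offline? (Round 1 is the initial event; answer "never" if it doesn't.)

2

Round 1 — N6 at 210 > 160. N6 trips offline.
  N6 sheds 210 MW to N26, N5: 105 each.
    N26: 70+105 = 175 > 100
    N5: 40+105 = 145 > 110
Round 2 — N26, N5 trip offline.
  N26 sheds 175 MW: no online neighbours, lost.
  N5 sheds 145 MW to N10: 145 each.
    N10: 10+145 = 155 > 90
Round 3 — N10 trips offline.
  N10 sheds 155 MW: no online neighbours, lost.
No further trips.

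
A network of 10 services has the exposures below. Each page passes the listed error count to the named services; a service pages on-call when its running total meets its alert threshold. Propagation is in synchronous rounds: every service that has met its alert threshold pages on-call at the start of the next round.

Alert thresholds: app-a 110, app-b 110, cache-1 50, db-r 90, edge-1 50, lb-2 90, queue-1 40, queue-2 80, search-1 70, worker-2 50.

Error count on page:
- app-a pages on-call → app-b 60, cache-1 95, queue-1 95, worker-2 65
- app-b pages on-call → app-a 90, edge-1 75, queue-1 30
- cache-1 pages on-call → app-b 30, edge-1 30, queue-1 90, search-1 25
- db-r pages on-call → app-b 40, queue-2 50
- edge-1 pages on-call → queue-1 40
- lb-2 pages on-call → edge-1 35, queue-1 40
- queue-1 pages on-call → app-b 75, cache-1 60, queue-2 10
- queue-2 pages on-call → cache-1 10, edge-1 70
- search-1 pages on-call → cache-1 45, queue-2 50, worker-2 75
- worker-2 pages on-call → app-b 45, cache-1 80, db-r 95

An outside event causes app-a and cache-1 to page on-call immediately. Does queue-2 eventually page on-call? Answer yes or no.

Round 1 — app-a, cache-1 page on-call (initial).
  app-b: +60+30 → 90 < 110
  edge-1: +30 → 30 < 50
  queue-1: +95+90 → 185 ≥ 40
  search-1: +25 → 25 < 70
  worker-2: +65 → 65 ≥ 50
Round 2 — queue-1, worker-2 page on-call.
  app-b: +75+45 → 210 ≥ 110
  db-r: +95 → 95 ≥ 90
  queue-2: +10 → 10 < 80
Round 3 — app-b, db-r page on-call.
  edge-1: +75 → 105 ≥ 50
  queue-2: +50 → 60 < 80
Round 4 — edge-1 pages on-call.
No further pages.

no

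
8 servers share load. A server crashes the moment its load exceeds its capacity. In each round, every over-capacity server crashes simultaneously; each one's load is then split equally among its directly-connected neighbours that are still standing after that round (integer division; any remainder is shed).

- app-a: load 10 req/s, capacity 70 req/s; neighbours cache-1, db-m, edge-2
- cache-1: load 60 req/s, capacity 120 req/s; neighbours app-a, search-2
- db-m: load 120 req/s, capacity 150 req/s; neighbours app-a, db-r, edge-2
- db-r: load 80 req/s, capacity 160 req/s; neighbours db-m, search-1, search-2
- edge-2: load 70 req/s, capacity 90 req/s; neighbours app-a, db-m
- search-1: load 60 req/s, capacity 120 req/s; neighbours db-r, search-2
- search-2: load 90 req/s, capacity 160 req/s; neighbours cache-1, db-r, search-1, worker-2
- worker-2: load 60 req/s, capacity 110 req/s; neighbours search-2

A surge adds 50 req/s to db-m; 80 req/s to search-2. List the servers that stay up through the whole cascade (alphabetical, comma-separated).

Round 1 — db-m at 170 > 150; search-2 at 170 > 160. db-m, search-2 crash.
  db-m sheds 170 req/s to app-a, db-r, edge-2: 56 each (2 lost).
    app-a: 10+56 = 66 ≤ 70
    db-r: 80+56 = 136 ≤ 160
    edge-2: 70+56 = 126 > 90
  search-2 sheds 170 req/s to cache-1, db-r, search-1, worker-2: 42 each (2 lost).
    cache-1: 60+42 = 102 ≤ 120
    db-r: 136+42 = 178 > 160
    search-1: 60+42 = 102 ≤ 120
    worker-2: 60+42 = 102 ≤ 110
Round 2 — db-r, edge-2 crash.
  db-r sheds 178 req/s to search-1: 178 each.
    search-1: 102+178 = 280 > 120
  edge-2 sheds 126 req/s to app-a: 126 each.
    app-a: 66+126 = 192 > 70
Round 3 — app-a, search-1 crash.
  app-a sheds 192 req/s to cache-1: 192 each.
    cache-1: 102+192 = 294 > 120
  search-1 sheds 280 req/s: no online neighbours, lost.
Round 4 — cache-1 crashes.
  cache-1 sheds 294 req/s: no online neighbours, lost.
No further crashes.

worker-2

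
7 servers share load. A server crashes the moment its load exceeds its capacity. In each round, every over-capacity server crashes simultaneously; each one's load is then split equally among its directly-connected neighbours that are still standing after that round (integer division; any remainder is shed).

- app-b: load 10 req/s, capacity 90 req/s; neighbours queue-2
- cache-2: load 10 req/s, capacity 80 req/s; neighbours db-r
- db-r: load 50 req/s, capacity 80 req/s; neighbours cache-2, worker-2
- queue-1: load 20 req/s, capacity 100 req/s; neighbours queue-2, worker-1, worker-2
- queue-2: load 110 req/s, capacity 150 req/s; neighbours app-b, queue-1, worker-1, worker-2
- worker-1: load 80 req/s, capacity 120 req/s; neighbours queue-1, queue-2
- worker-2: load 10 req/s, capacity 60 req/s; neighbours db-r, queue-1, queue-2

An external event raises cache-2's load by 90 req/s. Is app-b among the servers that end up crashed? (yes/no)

Round 1 — cache-2 at 100 > 80. cache-2 crashes.
  cache-2 sheds 100 req/s to db-r: 100 each.
    db-r: 50+100 = 150 > 80
Round 2 — db-r crashes.
  db-r sheds 150 req/s to worker-2: 150 each.
    worker-2: 10+150 = 160 > 60
Round 3 — worker-2 crashes.
  worker-2 sheds 160 req/s to queue-1, queue-2: 80 each.
    queue-1: 20+80 = 100 ≤ 100
    queue-2: 110+80 = 190 > 150
Round 4 — queue-2 crashes.
  queue-2 sheds 190 req/s to app-b, queue-1, worker-1: 63 each (1 lost).
    app-b: 10+63 = 73 ≤ 90
    queue-1: 100+63 = 163 > 100
    worker-1: 80+63 = 143 > 120
Round 5 — queue-1, worker-1 crash.
  queue-1 sheds 163 req/s: no online neighbours, lost.
  worker-1 sheds 143 req/s: no online neighbours, lost.
No further crashes.

no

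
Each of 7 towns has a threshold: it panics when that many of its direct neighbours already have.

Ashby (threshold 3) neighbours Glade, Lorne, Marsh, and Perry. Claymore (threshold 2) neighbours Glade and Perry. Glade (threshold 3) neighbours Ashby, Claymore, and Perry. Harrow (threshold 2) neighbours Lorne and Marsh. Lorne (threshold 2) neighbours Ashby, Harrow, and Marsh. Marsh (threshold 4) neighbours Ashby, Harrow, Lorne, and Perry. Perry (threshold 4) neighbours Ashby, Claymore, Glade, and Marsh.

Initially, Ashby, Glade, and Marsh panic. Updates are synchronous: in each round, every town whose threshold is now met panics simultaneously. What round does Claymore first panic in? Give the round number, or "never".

Round 1 — Ashby, Glade, Marsh panic (initial).
Round 2 — checking thresholds:
  Claymore: 1 of 2 neighbours < 2, not yet.
  Harrow: 1 of 2 neighbours < 2, not yet.
  Lorne: 2 of 3 neighbours ≥ 2, panics.
  Perry: 3 of 4 neighbours < 4, not yet.
Round 3 — checking thresholds:
  Claymore: 1 of 2 neighbours < 2, not yet.
  Harrow: 2 of 2 neighbours ≥ 2, panics.
  Perry: 3 of 4 neighbours < 4, not yet.
Round 4 — no new panics; cascade stops.

never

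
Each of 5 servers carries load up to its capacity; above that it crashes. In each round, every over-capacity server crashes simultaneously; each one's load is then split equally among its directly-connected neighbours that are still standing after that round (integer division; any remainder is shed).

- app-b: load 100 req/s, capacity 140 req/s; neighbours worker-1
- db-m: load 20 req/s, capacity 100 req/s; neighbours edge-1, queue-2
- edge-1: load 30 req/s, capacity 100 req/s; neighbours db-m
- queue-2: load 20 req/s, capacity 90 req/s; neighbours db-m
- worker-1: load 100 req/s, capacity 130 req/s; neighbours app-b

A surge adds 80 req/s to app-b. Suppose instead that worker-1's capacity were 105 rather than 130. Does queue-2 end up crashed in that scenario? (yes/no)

With worker-1's capacity at 105:
Round 1 — app-b at 180 > 140. app-b crashes.
  app-b sheds 180 req/s to worker-1: 180 each.
    worker-1: 100+180 = 280 > 105
Round 2 — worker-1 crashes.
  worker-1 sheds 280 req/s: no online neighbours, lost.
No further crashes.

no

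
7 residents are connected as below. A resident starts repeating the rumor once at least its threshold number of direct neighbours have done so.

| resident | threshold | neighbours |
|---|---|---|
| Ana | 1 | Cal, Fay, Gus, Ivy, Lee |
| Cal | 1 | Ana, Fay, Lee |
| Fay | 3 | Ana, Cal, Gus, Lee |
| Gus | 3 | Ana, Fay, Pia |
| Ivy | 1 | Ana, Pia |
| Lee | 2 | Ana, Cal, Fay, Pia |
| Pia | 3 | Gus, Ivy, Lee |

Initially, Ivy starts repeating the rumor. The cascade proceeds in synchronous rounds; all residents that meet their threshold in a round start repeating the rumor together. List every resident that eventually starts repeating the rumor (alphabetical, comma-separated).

Round 1 — Ivy starts repeating the rumor (initial).
Round 2 — checking thresholds:
  Ana: 1 of 5 neighbours ≥ 1, starts repeating the rumor.
  Pia: 1 of 3 neighbours < 3, holds.
Round 3 — checking thresholds:
  Cal: 1 of 3 neighbours ≥ 1, starts repeating the rumor.
  Fay: 1 of 4 neighbours < 3, holds.
  Gus: 1 of 3 neighbours < 3, holds.
  Lee: 1 of 4 neighbours < 2, holds.
  Pia: 1 of 3 neighbours < 3, holds.
Round 4 — checking thresholds:
  Fay: 2 of 4 neighbours < 3, holds.
  Gus: 1 of 3 neighbours < 3, holds.
  Lee: 2 of 4 neighbours ≥ 2, starts repeating the rumor.
  Pia: 1 of 3 neighbours < 3, holds.
Round 5 — checking thresholds:
  Fay: 3 of 4 neighbours ≥ 3, starts repeating the rumor.
  Gus: 1 of 3 neighbours < 3, holds.
  Pia: 2 of 3 neighbours < 3, holds.
Round 6 — no new spreads; cascade stops.

Ana, Cal, Fay, Ivy, Lee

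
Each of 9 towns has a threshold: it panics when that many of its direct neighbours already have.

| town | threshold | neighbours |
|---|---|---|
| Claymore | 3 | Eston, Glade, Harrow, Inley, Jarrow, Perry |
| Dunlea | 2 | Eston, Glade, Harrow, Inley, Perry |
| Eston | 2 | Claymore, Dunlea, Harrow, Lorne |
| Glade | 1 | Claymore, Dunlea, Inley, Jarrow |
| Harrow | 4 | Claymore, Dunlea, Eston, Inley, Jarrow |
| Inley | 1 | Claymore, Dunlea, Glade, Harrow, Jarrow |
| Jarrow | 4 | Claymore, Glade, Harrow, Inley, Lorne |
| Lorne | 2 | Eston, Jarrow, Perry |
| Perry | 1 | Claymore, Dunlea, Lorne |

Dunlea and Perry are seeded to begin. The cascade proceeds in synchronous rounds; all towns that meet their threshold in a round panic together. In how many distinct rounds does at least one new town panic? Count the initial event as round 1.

Round 1 — Dunlea, Perry panic (initial).
Round 2 — checking thresholds:
  Claymore: 1 of 6 neighbours < 3, below threshold.
  Eston: 1 of 4 neighbours < 2, below threshold.
  Glade: 1 of 4 neighbours ≥ 1, panics.
  Harrow: 1 of 5 neighbours < 4, below threshold.
  Inley: 1 of 5 neighbours ≥ 1, panics.
  Lorne: 1 of 3 neighbours < 2, below threshold.
Round 3 — checking thresholds:
  Claymore: 3 of 6 neighbours ≥ 3, panics.
  Eston: 1 of 4 neighbours < 2, below threshold.
  Harrow: 2 of 5 neighbours < 4, below threshold.
  Jarrow: 2 of 5 neighbours < 4, below threshold.
  Lorne: 1 of 3 neighbours < 2, below threshold.
Round 4 — checking thresholds:
  Eston: 2 of 4 neighbours ≥ 2, panics.
  Harrow: 3 of 5 neighbours < 4, below threshold.
  Jarrow: 3 of 5 neighbours < 4, below threshold.
  Lorne: 1 of 3 neighbours < 2, below threshold.
Round 5 — checking thresholds:
  Harrow: 4 of 5 neighbours ≥ 4, panics.
  Jarrow: 3 of 5 neighbours < 4, below threshold.
  Lorne: 2 of 3 neighbours ≥ 2, panics.
Round 6 — checking thresholds:
  Jarrow: 5 of 5 neighbours ≥ 4, panics.
Round 7 — no new panics; cascade stops.

6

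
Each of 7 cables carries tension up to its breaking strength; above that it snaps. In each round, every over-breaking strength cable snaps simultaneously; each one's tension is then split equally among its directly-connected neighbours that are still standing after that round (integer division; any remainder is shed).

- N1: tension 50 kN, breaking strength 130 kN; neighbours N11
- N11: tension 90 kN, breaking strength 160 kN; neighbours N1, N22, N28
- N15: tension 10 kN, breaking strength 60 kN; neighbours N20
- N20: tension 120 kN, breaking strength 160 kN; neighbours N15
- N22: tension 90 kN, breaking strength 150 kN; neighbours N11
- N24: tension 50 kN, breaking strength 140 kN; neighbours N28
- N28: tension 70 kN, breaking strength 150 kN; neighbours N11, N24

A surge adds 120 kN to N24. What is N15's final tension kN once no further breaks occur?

10

Round 1 — N24 at 170 > 140. N24 snaps.
  N24 sheds 170 kN to N28: 170 each.
    N28: 70+170 = 240 > 150
Round 2 — N28 snaps.
  N28 sheds 240 kN to N11: 240 each.
    N11: 90+240 = 330 > 160
Round 3 — N11 snaps.
  N11 sheds 330 kN to N1, N22: 165 each.
    N1: 50+165 = 215 > 130
    N22: 90+165 = 255 > 150
Round 4 — N1, N22 snap.
  N1 sheds 215 kN: no online neighbours, lost.
  N22 sheds 255 kN: no online neighbours, lost.
No further breaks.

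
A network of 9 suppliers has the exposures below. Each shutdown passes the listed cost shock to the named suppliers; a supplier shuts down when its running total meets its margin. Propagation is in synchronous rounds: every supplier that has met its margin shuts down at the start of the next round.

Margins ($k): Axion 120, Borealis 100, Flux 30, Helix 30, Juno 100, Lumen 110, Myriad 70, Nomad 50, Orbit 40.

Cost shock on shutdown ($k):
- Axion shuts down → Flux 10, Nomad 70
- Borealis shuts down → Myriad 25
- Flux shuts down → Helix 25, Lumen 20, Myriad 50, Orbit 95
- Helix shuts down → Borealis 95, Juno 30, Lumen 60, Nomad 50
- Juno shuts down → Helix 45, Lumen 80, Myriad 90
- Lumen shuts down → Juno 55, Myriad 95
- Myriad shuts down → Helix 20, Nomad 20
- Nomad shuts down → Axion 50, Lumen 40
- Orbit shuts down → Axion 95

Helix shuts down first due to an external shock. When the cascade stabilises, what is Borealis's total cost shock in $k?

Round 1 — Helix shuts down (initial).
  Borealis: +95 → 95 < 100
  Juno: +30 → 30 < 100
  Lumen: +60 → 60 < 110
  Nomad: +50 → 50 ≥ 50
Round 2 — Nomad shuts down.
  Axion: +50 → 50 < 120
  Lumen: +40 → 100 < 110
No further shutdowns.

95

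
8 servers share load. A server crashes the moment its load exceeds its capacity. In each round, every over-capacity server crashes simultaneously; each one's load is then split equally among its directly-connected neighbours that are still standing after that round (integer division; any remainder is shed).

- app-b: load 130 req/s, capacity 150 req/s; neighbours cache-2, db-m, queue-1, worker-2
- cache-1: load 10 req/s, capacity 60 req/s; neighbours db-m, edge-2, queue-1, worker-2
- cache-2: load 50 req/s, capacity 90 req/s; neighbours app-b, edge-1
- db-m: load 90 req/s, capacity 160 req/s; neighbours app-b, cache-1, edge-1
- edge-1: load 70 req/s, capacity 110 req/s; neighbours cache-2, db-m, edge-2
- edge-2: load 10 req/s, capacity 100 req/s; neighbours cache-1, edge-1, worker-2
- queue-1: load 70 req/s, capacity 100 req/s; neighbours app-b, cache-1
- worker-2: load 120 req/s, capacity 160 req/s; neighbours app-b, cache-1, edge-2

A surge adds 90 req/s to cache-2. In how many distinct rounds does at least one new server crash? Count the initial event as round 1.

Round 1 — cache-2 at 140 > 90. cache-2 crashes.
  cache-2 sheds 140 req/s to app-b, edge-1: 70 each.
    app-b: 130+70 = 200 > 150
    edge-1: 70+70 = 140 > 110
Round 2 — app-b, edge-1 crash.
  app-b sheds 200 req/s to db-m, queue-1, worker-2: 66 each (2 lost).
    db-m: 90+66 = 156 ≤ 160
    queue-1: 70+66 = 136 > 100
    worker-2: 120+66 = 186 > 160
  edge-1 sheds 140 req/s to db-m, edge-2: 70 each.
    db-m: 156+70 = 226 > 160
    edge-2: 10+70 = 80 ≤ 100
Round 3 — db-m, queue-1, worker-2 crash.
  db-m sheds 226 req/s to cache-1: 226 each.
    cache-1: 10+226 = 236 > 60
  queue-1 sheds 136 req/s to cache-1: 136 each.
    cache-1: 236+136 = 372 > 60
  worker-2 sheds 186 req/s to cache-1, edge-2: 93 each.
    cache-1: 372+93 = 465 > 60
    edge-2: 80+93 = 173 > 100
Round 4 — cache-1, edge-2 crash.
  cache-1 sheds 465 req/s: no online neighbours, lost.
  edge-2 sheds 173 req/s: no online neighbours, lost.
No further crashes.

4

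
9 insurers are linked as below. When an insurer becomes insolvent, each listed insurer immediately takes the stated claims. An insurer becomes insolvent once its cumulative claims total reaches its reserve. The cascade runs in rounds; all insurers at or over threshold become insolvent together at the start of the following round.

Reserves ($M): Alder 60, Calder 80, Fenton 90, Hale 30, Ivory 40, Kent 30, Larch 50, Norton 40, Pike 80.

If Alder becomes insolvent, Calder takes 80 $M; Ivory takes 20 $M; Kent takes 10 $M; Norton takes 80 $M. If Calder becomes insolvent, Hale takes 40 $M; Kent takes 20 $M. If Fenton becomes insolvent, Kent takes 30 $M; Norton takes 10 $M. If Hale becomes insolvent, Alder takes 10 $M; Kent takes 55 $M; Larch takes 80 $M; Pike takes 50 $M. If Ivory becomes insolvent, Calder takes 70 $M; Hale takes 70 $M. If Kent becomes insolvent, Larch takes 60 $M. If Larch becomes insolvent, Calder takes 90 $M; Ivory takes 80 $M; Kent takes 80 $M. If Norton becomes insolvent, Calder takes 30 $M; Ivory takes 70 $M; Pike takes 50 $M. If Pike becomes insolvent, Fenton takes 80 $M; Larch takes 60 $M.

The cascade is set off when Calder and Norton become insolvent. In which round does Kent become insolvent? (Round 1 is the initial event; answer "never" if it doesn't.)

3

Round 1 — Calder, Norton become insolvent (initial).
  Hale: +40 → 40 ≥ 30
  Ivory: +70 → 70 ≥ 40
  Kent: +20 → 20 < 30
  Pike: +50 → 50 < 80
Round 2 — Hale, Ivory become insolvent.
  Alder: +10 → 10 < 60
  Kent: +55 → 75 ≥ 30
  Larch: +80 → 80 ≥ 50
  Pike: +50 → 100 ≥ 80
Round 3 — Kent, Larch, Pike become insolvent.
  Fenton: +80 → 80 < 90
No further insolvencies.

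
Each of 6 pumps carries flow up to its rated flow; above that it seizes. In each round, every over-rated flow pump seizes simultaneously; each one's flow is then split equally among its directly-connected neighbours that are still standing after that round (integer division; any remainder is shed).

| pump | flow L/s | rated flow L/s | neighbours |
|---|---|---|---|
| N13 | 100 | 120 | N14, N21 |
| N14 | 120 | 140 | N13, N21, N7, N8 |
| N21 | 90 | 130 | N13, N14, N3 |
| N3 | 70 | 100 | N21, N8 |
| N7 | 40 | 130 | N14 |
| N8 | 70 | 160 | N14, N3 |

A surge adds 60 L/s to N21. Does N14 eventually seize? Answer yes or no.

Round 1 — N21 at 150 > 130. N21 seizes.
  N21 sheds 150 L/s to N13, N14, N3: 50 each.
    N13: 100+50 = 150 > 120
    N14: 120+50 = 170 > 140
    N3: 70+50 = 120 > 100
Round 2 — N13, N14, N3 seize.
  N13 sheds 150 L/s: no online neighbours, lost.
  N14 sheds 170 L/s to N7, N8: 85 each.
    N7: 40+85 = 125 ≤ 130
    N8: 70+85 = 155 ≤ 160
  N3 sheds 120 L/s to N8: 120 each.
    N8: 155+120 = 275 > 160
Round 3 — N8 seizes.
  N8 sheds 275 L/s: no online neighbours, lost.
No further seizures.

yes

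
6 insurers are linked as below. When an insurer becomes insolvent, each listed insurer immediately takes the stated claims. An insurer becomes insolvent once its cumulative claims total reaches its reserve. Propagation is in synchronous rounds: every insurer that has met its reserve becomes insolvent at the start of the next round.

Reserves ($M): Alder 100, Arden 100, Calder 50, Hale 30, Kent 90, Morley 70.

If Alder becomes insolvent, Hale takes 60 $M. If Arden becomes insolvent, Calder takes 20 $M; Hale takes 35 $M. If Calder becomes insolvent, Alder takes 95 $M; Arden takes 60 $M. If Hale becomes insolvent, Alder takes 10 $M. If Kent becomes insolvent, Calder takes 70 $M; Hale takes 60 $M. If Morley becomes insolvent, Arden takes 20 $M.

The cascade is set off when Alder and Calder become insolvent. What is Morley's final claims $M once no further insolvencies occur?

0

Round 1 — Alder, Calder become insolvent (initial).
  Arden: +60 → 60 < 100
  Hale: +60 → 60 ≥ 30
Round 2 — Hale becomes insolvent.
No further insolvencies.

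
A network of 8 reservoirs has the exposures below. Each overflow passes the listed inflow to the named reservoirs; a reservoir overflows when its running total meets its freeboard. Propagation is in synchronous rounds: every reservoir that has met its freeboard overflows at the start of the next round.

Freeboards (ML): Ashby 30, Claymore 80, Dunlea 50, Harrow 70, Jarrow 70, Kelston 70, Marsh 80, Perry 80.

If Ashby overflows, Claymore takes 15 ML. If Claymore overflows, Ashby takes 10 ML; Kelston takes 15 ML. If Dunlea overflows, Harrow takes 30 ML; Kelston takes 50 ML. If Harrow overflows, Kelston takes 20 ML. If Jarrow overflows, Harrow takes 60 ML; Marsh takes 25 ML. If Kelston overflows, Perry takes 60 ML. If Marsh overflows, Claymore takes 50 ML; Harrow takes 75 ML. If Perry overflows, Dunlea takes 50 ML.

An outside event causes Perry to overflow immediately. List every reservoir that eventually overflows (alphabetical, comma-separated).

Dunlea, Perry

Round 1 — Perry overflows (initial).
  Dunlea: +50 → 50 ≥ 50
Round 2 — Dunlea overflows.
  Harrow: +30 → 30 < 70
  Kelston: +50 → 50 < 70
No further overflows.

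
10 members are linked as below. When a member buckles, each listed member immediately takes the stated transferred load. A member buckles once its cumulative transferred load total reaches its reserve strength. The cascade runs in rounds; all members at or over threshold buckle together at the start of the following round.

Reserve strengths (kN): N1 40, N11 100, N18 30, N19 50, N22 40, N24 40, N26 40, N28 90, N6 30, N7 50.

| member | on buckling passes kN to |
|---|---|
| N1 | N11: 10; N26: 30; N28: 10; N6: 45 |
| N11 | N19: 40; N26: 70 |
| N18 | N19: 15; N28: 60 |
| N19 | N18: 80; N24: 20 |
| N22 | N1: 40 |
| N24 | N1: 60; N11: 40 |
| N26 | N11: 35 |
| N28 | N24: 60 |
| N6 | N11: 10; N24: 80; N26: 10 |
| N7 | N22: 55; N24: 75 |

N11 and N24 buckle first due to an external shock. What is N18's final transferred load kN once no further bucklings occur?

0

Round 1 — N11, N24 buckle (initial).
  N1: +60 → 60 ≥ 40
  N19: +40 → 40 < 50
  N26: +70 → 70 ≥ 40
Round 2 — N1, N26 buckle.
  N28: +10 → 10 < 90
  N6: +45 → 45 ≥ 30
Round 3 — N6 buckles.
No further bucklings.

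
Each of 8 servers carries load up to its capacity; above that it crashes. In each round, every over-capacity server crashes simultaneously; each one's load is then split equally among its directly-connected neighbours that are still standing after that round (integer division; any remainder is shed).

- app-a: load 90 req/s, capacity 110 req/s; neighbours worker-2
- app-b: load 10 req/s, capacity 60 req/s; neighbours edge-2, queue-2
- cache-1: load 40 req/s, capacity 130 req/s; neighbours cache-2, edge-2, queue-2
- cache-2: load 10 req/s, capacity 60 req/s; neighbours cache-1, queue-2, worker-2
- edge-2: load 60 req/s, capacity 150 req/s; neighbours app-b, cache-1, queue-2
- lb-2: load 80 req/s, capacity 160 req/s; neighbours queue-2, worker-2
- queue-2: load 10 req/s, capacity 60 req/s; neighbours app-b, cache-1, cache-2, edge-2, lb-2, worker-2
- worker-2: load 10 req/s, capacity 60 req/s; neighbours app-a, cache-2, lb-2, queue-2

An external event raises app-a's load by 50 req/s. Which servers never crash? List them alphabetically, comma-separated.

Round 1 — app-a at 140 > 110. app-a crashes.
  app-a sheds 140 req/s to worker-2: 140 each.
    worker-2: 10+140 = 150 > 60
Round 2 — worker-2 crashes.
  worker-2 sheds 150 req/s to cache-2, lb-2, queue-2: 50 each.
    cache-2: 10+50 = 60 ≤ 60
    lb-2: 80+50 = 130 ≤ 160
    queue-2: 10+50 = 60 ≤ 60
No further crashes.

app-b, cache-1, cache-2, edge-2, lb-2, queue-2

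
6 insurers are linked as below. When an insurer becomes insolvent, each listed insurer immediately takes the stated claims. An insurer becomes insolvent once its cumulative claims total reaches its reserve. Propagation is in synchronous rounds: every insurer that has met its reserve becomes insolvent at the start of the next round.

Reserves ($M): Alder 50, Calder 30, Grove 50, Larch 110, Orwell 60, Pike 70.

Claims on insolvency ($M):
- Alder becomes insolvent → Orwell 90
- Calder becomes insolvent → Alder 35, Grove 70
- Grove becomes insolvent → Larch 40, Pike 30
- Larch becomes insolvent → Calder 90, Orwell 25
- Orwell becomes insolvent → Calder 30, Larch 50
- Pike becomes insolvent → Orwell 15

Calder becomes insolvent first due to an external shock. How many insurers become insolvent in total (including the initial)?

2

Round 1 — Calder becomes insolvent (initial).
  Alder: +35 → 35 < 50
  Grove: +70 → 70 ≥ 50
Round 2 — Grove becomes insolvent.
  Larch: +40 → 40 < 110
  Pike: +30 → 30 < 70
No further insolvencies.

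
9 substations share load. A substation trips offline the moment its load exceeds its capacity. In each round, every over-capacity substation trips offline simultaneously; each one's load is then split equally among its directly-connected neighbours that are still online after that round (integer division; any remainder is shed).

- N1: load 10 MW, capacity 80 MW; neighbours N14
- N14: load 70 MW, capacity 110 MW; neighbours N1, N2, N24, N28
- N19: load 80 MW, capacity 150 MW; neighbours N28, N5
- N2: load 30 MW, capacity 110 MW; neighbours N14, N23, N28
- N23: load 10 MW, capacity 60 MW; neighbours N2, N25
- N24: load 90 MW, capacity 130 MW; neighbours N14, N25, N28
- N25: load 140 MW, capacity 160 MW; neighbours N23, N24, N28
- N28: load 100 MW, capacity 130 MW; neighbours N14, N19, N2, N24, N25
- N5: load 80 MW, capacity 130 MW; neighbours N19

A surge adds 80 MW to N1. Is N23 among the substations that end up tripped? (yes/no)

yes

Round 1 — N1 at 90 > 80. N1 trips offline.
  N1 sheds 90 MW to N14: 90 each.
    N14: 70+90 = 160 > 110
Round 2 — N14 trips offline.
  N14 sheds 160 MW to N2, N24, N28: 53 each (1 lost).
    N2: 30+53 = 83 ≤ 110
    N24: 90+53 = 143 > 130
    N28: 100+53 = 153 > 130
Round 3 — N24, N28 trip offline.
  N24 sheds 143 MW to N25: 143 each.
    N25: 140+143 = 283 > 160
  N28 sheds 153 MW to N19, N2, N25: 51 each.
    N19: 80+51 = 131 ≤ 150
    N2: 83+51 = 134 > 110
    N25: 283+51 = 334 > 160
Round 4 — N2, N25 trip offline.
  N2 sheds 134 MW to N23: 134 each.
    N23: 10+134 = 144 > 60
  N25 sheds 334 MW to N23: 334 each.
    N23: 144+334 = 478 > 60
Round 5 — N23 trips offline.
  N23 sheds 478 MW: no online neighbours, lost.
No further trips.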